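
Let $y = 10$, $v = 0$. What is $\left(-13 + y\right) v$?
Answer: $0$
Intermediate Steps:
$\left(-13 + y\right) v = \left(-13 + 10\right) 0 = \left(-3\right) 0 = 0$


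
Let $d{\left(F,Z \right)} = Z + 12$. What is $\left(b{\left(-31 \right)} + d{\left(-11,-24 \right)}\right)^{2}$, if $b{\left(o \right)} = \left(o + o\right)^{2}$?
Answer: $14684224$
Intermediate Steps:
$d{\left(F,Z \right)} = 12 + Z$
$b{\left(o \right)} = 4 o^{2}$ ($b{\left(o \right)} = \left(2 o\right)^{2} = 4 o^{2}$)
$\left(b{\left(-31 \right)} + d{\left(-11,-24 \right)}\right)^{2} = \left(4 \left(-31\right)^{2} + \left(12 - 24\right)\right)^{2} = \left(4 \cdot 961 - 12\right)^{2} = \left(3844 - 12\right)^{2} = 3832^{2} = 14684224$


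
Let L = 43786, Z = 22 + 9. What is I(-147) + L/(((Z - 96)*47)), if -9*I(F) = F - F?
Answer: -43786/3055 ≈ -14.333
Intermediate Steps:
Z = 31
I(F) = 0 (I(F) = -(F - F)/9 = -1/9*0 = 0)
I(-147) + L/(((Z - 96)*47)) = 0 + 43786/(((31 - 96)*47)) = 0 + 43786/((-65*47)) = 0 + 43786/(-3055) = 0 + 43786*(-1/3055) = 0 - 43786/3055 = -43786/3055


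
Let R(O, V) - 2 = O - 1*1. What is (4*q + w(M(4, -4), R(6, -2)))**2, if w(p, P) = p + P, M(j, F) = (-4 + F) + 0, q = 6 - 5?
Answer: 9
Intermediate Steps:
q = 1
R(O, V) = 1 + O (R(O, V) = 2 + (O - 1*1) = 2 + (O - 1) = 2 + (-1 + O) = 1 + O)
M(j, F) = -4 + F
w(p, P) = P + p
(4*q + w(M(4, -4), R(6, -2)))**2 = (4*1 + ((1 + 6) + (-4 - 4)))**2 = (4 + (7 - 8))**2 = (4 - 1)**2 = 3**2 = 9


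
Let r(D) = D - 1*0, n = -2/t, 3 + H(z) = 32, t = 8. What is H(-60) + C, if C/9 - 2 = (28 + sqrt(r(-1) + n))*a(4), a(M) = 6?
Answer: 1559 + 27*I*sqrt(5) ≈ 1559.0 + 60.374*I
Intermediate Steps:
H(z) = 29 (H(z) = -3 + 32 = 29)
n = -1/4 (n = -2/8 = -2*1/8 = -1/4 ≈ -0.25000)
r(D) = D (r(D) = D + 0 = D)
C = 1530 + 27*I*sqrt(5) (C = 18 + 9*((28 + sqrt(-1 - 1/4))*6) = 18 + 9*((28 + sqrt(-5/4))*6) = 18 + 9*((28 + I*sqrt(5)/2)*6) = 18 + 9*(168 + 3*I*sqrt(5)) = 18 + (1512 + 27*I*sqrt(5)) = 1530 + 27*I*sqrt(5) ≈ 1530.0 + 60.374*I)
H(-60) + C = 29 + (1530 + 27*I*sqrt(5)) = 1559 + 27*I*sqrt(5)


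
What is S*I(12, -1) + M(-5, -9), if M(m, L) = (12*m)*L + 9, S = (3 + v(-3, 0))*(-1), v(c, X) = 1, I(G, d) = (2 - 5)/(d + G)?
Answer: 6051/11 ≈ 550.09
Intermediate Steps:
I(G, d) = -3/(G + d)
S = -4 (S = (3 + 1)*(-1) = 4*(-1) = -4)
M(m, L) = 9 + 12*L*m (M(m, L) = 12*L*m + 9 = 9 + 12*L*m)
S*I(12, -1) + M(-5, -9) = -(-12)/(12 - 1) + (9 + 12*(-9)*(-5)) = -(-12)/11 + (9 + 540) = -(-12)/11 + 549 = -4*(-3/11) + 549 = 12/11 + 549 = 6051/11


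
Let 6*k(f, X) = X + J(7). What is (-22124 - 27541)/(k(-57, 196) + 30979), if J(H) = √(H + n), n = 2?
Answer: -297990/186073 ≈ -1.6015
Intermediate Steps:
J(H) = √(2 + H) (J(H) = √(H + 2) = √(2 + H))
k(f, X) = ½ + X/6 (k(f, X) = (X + √(2 + 7))/6 = (X + √9)/6 = (X + 3)/6 = (3 + X)/6 = ½ + X/6)
(-22124 - 27541)/(k(-57, 196) + 30979) = (-22124 - 27541)/((½ + (⅙)*196) + 30979) = -49665/((½ + 98/3) + 30979) = -49665/(199/6 + 30979) = -49665/186073/6 = -49665*6/186073 = -297990/186073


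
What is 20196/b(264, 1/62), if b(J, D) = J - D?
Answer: 1252152/16367 ≈ 76.505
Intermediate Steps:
20196/b(264, 1/62) = 20196/(264 - 1/62) = 20196/(16367/62) = 20196*(62/16367) = 1252152/16367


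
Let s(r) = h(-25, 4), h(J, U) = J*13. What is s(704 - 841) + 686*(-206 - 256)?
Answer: -317257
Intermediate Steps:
h(J, U) = 13*J
s(r) = -325 (s(r) = 13*(-25) = -325)
s(704 - 841) + 686*(-206 - 256) = -325 + 686*(-206 - 256) = -325 + 686*(-462) = -325 - 316932 = -317257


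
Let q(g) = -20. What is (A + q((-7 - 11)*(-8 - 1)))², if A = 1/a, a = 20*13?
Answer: 27029601/67600 ≈ 399.85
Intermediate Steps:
a = 260
A = 1/260 ≈ 0.0038462
(A + q((-7 - 11)*(-8 - 1)))² = (1/260 - 20)² = (-5199/260)² = 27029601/67600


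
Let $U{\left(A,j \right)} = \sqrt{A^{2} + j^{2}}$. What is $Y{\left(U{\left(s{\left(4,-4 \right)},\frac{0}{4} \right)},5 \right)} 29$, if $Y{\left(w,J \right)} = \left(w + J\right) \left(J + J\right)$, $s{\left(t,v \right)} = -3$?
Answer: $2320$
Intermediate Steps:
$Y{\left(w,J \right)} = 2 J \left(J + w\right)$ ($Y{\left(w,J \right)} = \left(J + w\right) 2 J = 2 J \left(J + w\right)$)
$Y{\left(U{\left(s{\left(4,-4 \right)},\frac{0}{4} \right)},5 \right)} 29 = 2 \cdot 5 \left(5 + \sqrt{\left(-3\right)^{2} + \left(\frac{0}{4}\right)^{2}}\right) 29 = 2 \cdot 5 \left(5 + \sqrt{9 + \left(0 \cdot \frac{1}{4}\right)^{2}}\right) 29 = 2 \cdot 5 \left(5 + \sqrt{9 + 0^{2}}\right) 29 = 2 \cdot 5 \left(5 + \sqrt{9 + 0}\right) 29 = 2 \cdot 5 \left(5 + \sqrt{9}\right) 29 = 2 \cdot 5 \left(5 + 3\right) 29 = 2 \cdot 5 \cdot 8 \cdot 29 = 80 \cdot 29 = 2320$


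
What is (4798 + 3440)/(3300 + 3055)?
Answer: 8238/6355 ≈ 1.2963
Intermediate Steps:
(4798 + 3440)/(3300 + 3055) = 8238/6355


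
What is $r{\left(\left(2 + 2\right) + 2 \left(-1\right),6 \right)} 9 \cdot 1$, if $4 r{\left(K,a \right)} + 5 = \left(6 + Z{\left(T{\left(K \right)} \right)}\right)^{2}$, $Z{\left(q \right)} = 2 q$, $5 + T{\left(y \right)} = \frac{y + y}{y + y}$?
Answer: $- \frac{9}{4} \approx -2.25$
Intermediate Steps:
$T{\left(y \right)} = -4$ ($T{\left(y \right)} = -5 + \frac{y + y}{y + y} = -5 + \frac{2 y}{2 y} = -5 + 2 y \frac{1}{2 y} = -5 + 1 = -4$)
$r{\left(K,a \right)} = - \frac{1}{4}$ ($r{\left(K,a \right)} = - \frac{5}{4} + \frac{\left(6 + 2 \left(-4\right)\right)^{2}}{4} = - \frac{5}{4} + \frac{\left(6 - 8\right)^{2}}{4} = - \frac{5}{4} + \frac{\left(-2\right)^{2}}{4} = - \frac{5}{4} + \frac{1}{4} \cdot 4 = - \frac{5}{4} + 1 = - \frac{1}{4}$)
$r{\left(\left(2 + 2\right) + 2 \left(-1\right),6 \right)} 9 \cdot 1 = \left(- \frac{1}{4}\right) 9 \cdot 1 = \left(- \frac{9}{4}\right) 1 = - \frac{9}{4}$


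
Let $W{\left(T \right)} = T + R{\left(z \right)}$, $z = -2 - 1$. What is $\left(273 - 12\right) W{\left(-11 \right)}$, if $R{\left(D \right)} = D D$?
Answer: $-522$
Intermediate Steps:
$z = -3$
$R{\left(D \right)} = D^{2}$
$W{\left(T \right)} = 9 + T$ ($W{\left(T \right)} = T + \left(-3\right)^{2} = T + 9 = 9 + T$)
$\left(273 - 12\right) W{\left(-11 \right)} = \left(273 - 12\right) \left(9 - 11\right) = 261 \left(-2\right) = -522$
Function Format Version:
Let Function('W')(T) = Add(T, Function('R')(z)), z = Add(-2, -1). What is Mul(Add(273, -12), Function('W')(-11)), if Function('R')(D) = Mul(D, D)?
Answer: -522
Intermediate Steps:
z = -3
Function('R')(D) = Pow(D, 2)
Function('W')(T) = Add(9, T) (Function('W')(T) = Add(T, Pow(-3, 2)) = Add(T, 9) = Add(9, T))
Mul(Add(273, -12), Function('W')(-11)) = Mul(Add(273, -12), Add(9, -11)) = Mul(261, -2) = -522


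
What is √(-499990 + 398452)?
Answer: 3*I*√11282 ≈ 318.65*I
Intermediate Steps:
√(-499990 + 398452) = √(-101538) = 3*I*√11282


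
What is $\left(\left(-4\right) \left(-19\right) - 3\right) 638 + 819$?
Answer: $47393$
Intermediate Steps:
$\left(\left(-4\right) \left(-19\right) - 3\right) 638 + 819 = \left(76 - 3\right) 638 + 819 = 73 \cdot 638 + 819 = 46574 + 819 = 47393$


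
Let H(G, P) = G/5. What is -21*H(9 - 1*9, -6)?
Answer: 0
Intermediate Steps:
H(G, P) = G/5 (H(G, P) = G*(1/5) = G/5)
-21*H(9 - 1*9, -6) = -21*(9 - 1*9)/5 = -21*(9 - 9)/5 = -21*0/5 = -21*0 = 0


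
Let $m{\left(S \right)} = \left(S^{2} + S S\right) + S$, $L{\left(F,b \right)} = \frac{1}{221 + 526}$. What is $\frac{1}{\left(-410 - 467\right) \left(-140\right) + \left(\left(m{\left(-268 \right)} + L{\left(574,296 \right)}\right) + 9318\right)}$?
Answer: $\frac{747}{205782067} \approx 3.6301 \cdot 10^{-6}$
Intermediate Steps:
$L{\left(F,b \right)} = \frac{1}{747}$
$m{\left(S \right)} = S + 2 S^{2}$ ($m{\left(S \right)} = \left(S^{2} + S^{2}\right) + S = 2 S^{2} + S = S + 2 S^{2}$)
$\frac{1}{\left(-410 - 467\right) \left(-140\right) + \left(\left(m{\left(-268 \right)} + L{\left(574,296 \right)}\right) + 9318\right)} = \frac{1}{\left(-410 - 467\right) \left(-140\right) - \left(- \frac{6960547}{747} + 268 \left(1 + 2 \left(-268\right)\right)\right)} = \frac{1}{\left(-877\right) \left(-140\right) - \left(- \frac{6960547}{747} + 268 \left(1 - 536\right)\right)} = \frac{1}{122780 + \left(\left(\left(-268\right) \left(-535\right) + \frac{1}{747}\right) + 9318\right)} = \frac{1}{122780 + \left(\left(143380 + \frac{1}{747}\right) + 9318\right)} = \frac{1}{122780 + \left(\frac{107104861}{747} + 9318\right)} = \frac{1}{122780 + \frac{114065407}{747}} = \frac{1}{\frac{205782067}{747}} = \frac{747}{205782067}$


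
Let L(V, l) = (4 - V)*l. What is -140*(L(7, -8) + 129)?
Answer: -21420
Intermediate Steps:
L(V, l) = l*(4 - V)
-140*(L(7, -8) + 129) = -140*(-8*(4 - 1*7) + 129) = -140*(-8*(4 - 7) + 129) = -140*(-8*(-3) + 129) = -140*(24 + 129) = -140*153 = -21420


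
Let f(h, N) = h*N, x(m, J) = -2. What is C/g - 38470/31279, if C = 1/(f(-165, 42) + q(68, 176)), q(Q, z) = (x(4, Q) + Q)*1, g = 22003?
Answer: -5810069965519/4724023329168 ≈ -1.2299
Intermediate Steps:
f(h, N) = N*h
q(Q, z) = -2 + Q (q(Q, z) = (-2 + Q)*1 = -2 + Q)
C = -1/6864 (C = 1/(42*(-165) + (-2 + 68)) = 1/(-6930 + 66) = 1/(-6864) = -1/6864 ≈ -0.00014569)
C/g - 38470/31279 = -1/6864/22003 - 38470/31279 = -1/6864*1/22003 - 38470*1/31279 = -1/151028592 - 38470/31279 = -5810069965519/4724023329168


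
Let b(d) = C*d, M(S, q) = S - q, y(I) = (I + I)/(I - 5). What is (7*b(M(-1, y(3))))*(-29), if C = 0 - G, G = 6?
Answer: 2436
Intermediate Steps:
C = -6 (C = 0 - 1*6 = 0 - 6 = -6)
y(I) = 2*I/(-5 + I) (y(I) = (2*I)/(-5 + I) = 2*I/(-5 + I))
b(d) = -6*d
(7*b(M(-1, y(3))))*(-29) = (7*(-6*(-1 - 2*3/(-5 + 3))))*(-29) = (7*(-6*(-1 - 2*3/(-2))))*(-29) = (7*(-6*(-1 - 2*3*(-1)/2)))*(-29) = (7*(-6*(-1 - 1*(-3))))*(-29) = (7*(-6*(-1 + 3)))*(-29) = (7*(-6*2))*(-29) = (7*(-12))*(-29) = -84*(-29) = 2436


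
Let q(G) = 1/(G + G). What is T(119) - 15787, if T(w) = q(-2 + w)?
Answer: -3694157/234 ≈ -15787.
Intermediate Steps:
q(G) = 1/(2*G)
T(w) = 1/(2*(-2 + w))
T(119) - 15787 = 1/(2*(-2 + 119)) - 15787 = (½)/117 - 15787 = (½)*(1/117) - 15787 = 1/234 - 15787 = -3694157/234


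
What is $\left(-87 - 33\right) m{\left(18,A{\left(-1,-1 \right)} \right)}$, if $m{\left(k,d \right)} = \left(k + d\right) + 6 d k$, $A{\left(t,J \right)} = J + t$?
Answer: $24000$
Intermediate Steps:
$m{\left(k,d \right)} = d + k + 6 d k$ ($m{\left(k,d \right)} = \left(d + k\right) + 6 d k = d + k + 6 d k$)
$\left(-87 - 33\right) m{\left(18,A{\left(-1,-1 \right)} \right)} = \left(-87 - 33\right) \left(\left(-1 - 1\right) + 18 + 6 \left(-1 - 1\right) 18\right) = - 120 \left(-2 + 18 + 6 \left(-2\right) 18\right) = - 120 \left(-2 + 18 - 216\right) = \left(-120\right) \left(-200\right) = 24000$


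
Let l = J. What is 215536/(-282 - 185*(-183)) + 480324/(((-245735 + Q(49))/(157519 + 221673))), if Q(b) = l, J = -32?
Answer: -321829789192688/434270289 ≈ -7.4108e+5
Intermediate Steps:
l = -32
Q(b) = -32
215536/(-282 - 185*(-183)) + 480324/(((-245735 + Q(49))/(157519 + 221673))) = 215536/(-282 - 185*(-183)) + 480324/(((-245735 - 32)/(157519 + 221673))) = 215536/(-282 + 33855) + 480324/((-245767/379192)) = 215536/33573 + 480324/((-245767*1/379192)) = 215536*(1/33573) + 480324/(-245767/379192) = 11344/1767 + 480324*(-379192/245767) = 11344/1767 - 182135018208/245767 = -321829789192688/434270289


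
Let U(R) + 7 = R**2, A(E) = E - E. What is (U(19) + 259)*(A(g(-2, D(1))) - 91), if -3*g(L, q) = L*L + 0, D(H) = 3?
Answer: -55783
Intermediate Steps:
g(L, q) = -L**2/3 (g(L, q) = -(L*L + 0)/3 = -(L**2 + 0)/3 = -L**2/3)
A(E) = 0
U(R) = -7 + R**2
(U(19) + 259)*(A(g(-2, D(1))) - 91) = ((-7 + 19**2) + 259)*(0 - 91) = ((-7 + 361) + 259)*(-91) = (354 + 259)*(-91) = 613*(-91) = -55783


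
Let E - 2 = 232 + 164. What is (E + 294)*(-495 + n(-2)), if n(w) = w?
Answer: -343924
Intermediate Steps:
E = 398 (E = 2 + (232 + 164) = 2 + 396 = 398)
(E + 294)*(-495 + n(-2)) = (398 + 294)*(-495 - 2) = 692*(-497) = -343924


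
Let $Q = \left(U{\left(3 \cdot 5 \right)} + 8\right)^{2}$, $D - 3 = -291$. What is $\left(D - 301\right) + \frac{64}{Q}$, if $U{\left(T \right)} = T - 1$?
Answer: $- \frac{71253}{121} \approx -588.87$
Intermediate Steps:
$D = -288$ ($D = 3 - 291 = -288$)
$U{\left(T \right)} = -1 + T$
$Q = 484$ ($Q = \left(\left(-1 + 3 \cdot 5\right) + 8\right)^{2} = \left(\left(-1 + 15\right) + 8\right)^{2} = \left(14 + 8\right)^{2} = 22^{2} = 484$)
$\left(D - 301\right) + \frac{64}{Q} = \left(-288 - 301\right) + \frac{64}{484} = -589 + 64 \cdot \frac{1}{484} = -589 + \frac{16}{121} = - \frac{71253}{121}$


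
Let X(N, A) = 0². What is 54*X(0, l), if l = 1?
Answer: 0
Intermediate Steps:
X(N, A) = 0
54*X(0, l) = 54*0 = 0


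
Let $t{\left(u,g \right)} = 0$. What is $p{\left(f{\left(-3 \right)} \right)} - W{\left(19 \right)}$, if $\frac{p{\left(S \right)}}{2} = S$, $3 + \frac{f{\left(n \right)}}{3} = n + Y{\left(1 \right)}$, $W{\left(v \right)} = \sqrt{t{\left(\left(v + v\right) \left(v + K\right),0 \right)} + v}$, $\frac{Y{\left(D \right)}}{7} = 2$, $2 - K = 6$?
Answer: $48 - \sqrt{19} \approx 43.641$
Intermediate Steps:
$K = -4$ ($K = 2 - 6 = -4$)
$Y{\left(D \right)} = 14$ ($Y{\left(D \right)} = 7 \cdot 2 = 14$)
$W{\left(v \right)} = \sqrt{v}$ ($W{\left(v \right)} = \sqrt{0 + v} = \sqrt{v}$)
$f{\left(n \right)} = 33 + 3 n$ ($f{\left(n \right)} = -9 + 3 \left(n + 14\right) = -9 + 3 \left(14 + n\right) = -9 + \left(42 + 3 n\right) = 33 + 3 n$)
$p{\left(S \right)} = 2 S$
$p{\left(f{\left(-3 \right)} \right)} - W{\left(19 \right)} = 2 \left(33 + 3 \left(-3\right)\right) - \sqrt{19} = 2 \left(33 - 9\right) - \sqrt{19} = 2 \cdot 24 - \sqrt{19} = 48 - \sqrt{19}$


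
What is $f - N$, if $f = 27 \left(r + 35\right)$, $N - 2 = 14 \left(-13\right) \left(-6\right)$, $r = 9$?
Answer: $94$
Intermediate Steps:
$N = 1094$ ($N = 2 + 14 \left(-13\right) \left(-6\right) = 2 - -1092 = 2 + 1092 = 1094$)
$f = 1188$ ($f = 27 \left(9 + 35\right) = 27 \cdot 44 = 1188$)
$f - N = 1188 - 1094 = 94$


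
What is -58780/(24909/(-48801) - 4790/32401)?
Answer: 30981002198260/346944433 ≈ 89297.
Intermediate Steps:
-58780/(24909/(-48801) - 4790/32401) = -58780/(24909*(-1/48801) - 4790*1/32401) = -58780/(-8303/16267 - 4790/32401) = -58780/(-346944433/527067067) = -58780*(-527067067/346944433) = 30981002198260/346944433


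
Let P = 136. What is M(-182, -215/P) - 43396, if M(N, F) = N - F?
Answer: -5926393/136 ≈ -43576.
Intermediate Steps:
M(-182, -215/P) - 43396 = (-182 - (-215)/136) - 43396 = (-182 - 1*(-215/136)) - 43396 = (-182 + 215/136) - 43396 = -24537/136 - 43396 = -5926393/136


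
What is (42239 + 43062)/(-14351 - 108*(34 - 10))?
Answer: -85301/16943 ≈ -5.0346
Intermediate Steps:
(42239 + 43062)/(-14351 - 108*(34 - 10)) = 85301/(-14351 - 108*24) = 85301/(-14351 - 2592) = 85301/(-16943) = 85301*(-1/16943) = -85301/16943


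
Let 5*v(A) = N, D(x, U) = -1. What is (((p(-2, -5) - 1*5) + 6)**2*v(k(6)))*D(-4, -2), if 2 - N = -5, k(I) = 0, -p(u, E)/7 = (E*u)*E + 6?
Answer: -668367/5 ≈ -1.3367e+5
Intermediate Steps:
p(u, E) = -42 - 7*u*E**2 (p(u, E) = -7*((E*u)*E + 6) = -7*(u*E**2 + 6) = -7*(6 + u*E**2) = -42 - 7*u*E**2)
N = 7 (N = 2 - 1*(-5) = 2 + 5 = 7)
v(A) = 7/5 (v(A) = (1/5)*7 = 7/5)
(((p(-2, -5) - 1*5) + 6)**2*v(k(6)))*D(-4, -2) = ((((-42 - 7*(-2)*(-5)**2) - 1*5) + 6)**2*(7/5))*(-1) = ((((-42 - 7*(-2)*25) - 5) + 6)**2*(7/5))*(-1) = ((((-42 + 350) - 5) + 6)**2*(7/5))*(-1) = (((308 - 5) + 6)**2*(7/5))*(-1) = ((303 + 6)**2*(7/5))*(-1) = (309**2*(7/5))*(-1) = (95481*(7/5))*(-1) = (668367/5)*(-1) = -668367/5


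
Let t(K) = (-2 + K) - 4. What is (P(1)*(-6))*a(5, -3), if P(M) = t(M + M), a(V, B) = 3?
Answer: 72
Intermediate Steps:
t(K) = -6 + K
P(M) = -6 + 2*M (P(M) = -6 + (M + M) = -6 + 2*M)
(P(1)*(-6))*a(5, -3) = ((-6 + 2*1)*(-6))*3 = ((-6 + 2)*(-6))*3 = -4*(-6)*3 = 24*3 = 72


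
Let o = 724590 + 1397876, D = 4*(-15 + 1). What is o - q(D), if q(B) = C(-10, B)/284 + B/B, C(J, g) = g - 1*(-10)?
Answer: 301390053/142 ≈ 2.1225e+6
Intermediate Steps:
C(J, g) = 10 + g (C(J, g) = g + 10 = 10 + g)
D = -56 (D = 4*(-14) = -56)
q(B) = 147/142 + B/284 (q(B) = (10 + B)/284 + B/B = (10 + B)*(1/284) + 1 = (5/142 + B/284) + 1 = 147/142 + B/284)
o = 2122466
o - q(D) = 2122466 - (147/142 + (1/284)*(-56)) = 2122466 - (147/142 - 14/71) = 2122466 - 1*119/142 = 2122466 - 119/142 = 301390053/142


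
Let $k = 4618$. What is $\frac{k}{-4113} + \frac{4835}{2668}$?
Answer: $\frac{7565531}{10973484} \approx 0.68944$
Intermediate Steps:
$\frac{k}{-4113} + \frac{4835}{2668} = \frac{4618}{-4113} + \frac{4835}{2668} = 4618 \left(- \frac{1}{4113}\right) + 4835 \cdot \frac{1}{2668} = - \frac{4618}{4113} + \frac{4835}{2668} = \frac{7565531}{10973484}$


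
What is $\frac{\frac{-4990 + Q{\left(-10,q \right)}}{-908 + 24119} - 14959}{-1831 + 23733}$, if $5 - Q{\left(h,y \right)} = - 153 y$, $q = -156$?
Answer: $- \frac{173621101}{254183661} \approx -0.68305$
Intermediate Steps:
$Q{\left(h,y \right)} = 5 + 153 y$ ($Q{\left(h,y \right)} = 5 - - 153 y = 5 + 153 y$)
$\frac{\frac{-4990 + Q{\left(-10,q \right)}}{-908 + 24119} - 14959}{-1831 + 23733} = \frac{\frac{-4990 + \left(5 + 153 \left(-156\right)\right)}{-908 + 24119} - 14959}{-1831 + 23733} = \frac{\frac{-4990 + \left(5 - 23868\right)}{23211} - 14959}{21902} = \left(\left(-4990 - 23863\right) \frac{1}{23211} - 14959\right) \frac{1}{21902} = \left(\left(-28853\right) \frac{1}{23211} - 14959\right) \frac{1}{21902} = \left(- \frac{28853}{23211} - 14959\right) \frac{1}{21902} = \left(- \frac{347242202}{23211}\right) \frac{1}{21902} = - \frac{173621101}{254183661}$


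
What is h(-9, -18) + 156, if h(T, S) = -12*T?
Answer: 264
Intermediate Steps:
h(-9, -18) + 156 = -12*(-9) + 156 = 108 + 156 = 264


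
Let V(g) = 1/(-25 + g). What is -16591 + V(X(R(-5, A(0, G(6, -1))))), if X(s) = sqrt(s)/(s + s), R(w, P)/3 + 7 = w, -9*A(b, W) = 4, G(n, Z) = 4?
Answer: -1493210191/90001 + 12*I/90001 ≈ -16591.0 + 0.00013333*I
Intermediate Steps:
A(b, W) = -4/9 (A(b, W) = -1/9*4 = -4/9)
R(w, P) = -21 + 3*w
X(s) = 1/(2*sqrt(s)) (X(s) = sqrt(s)/((2*s)) = (1/(2*s))*sqrt(s) = 1/(2*sqrt(s)))
-16591 + V(X(R(-5, A(0, G(6, -1))))) = -16591 + 1/(-25 + 1/(2*sqrt(-21 + 3*(-5)))) = -16591 + 1/(-25 + 1/(2*sqrt(-21 - 15))) = -16591 + 1/(-25 + 1/(2*sqrt(-36))) = -16591 + 1/(-25 + (-I/6)/2) = -16591 + 1/(-25 - I/12) = -16591 + 144*(-25 + I/12)/90001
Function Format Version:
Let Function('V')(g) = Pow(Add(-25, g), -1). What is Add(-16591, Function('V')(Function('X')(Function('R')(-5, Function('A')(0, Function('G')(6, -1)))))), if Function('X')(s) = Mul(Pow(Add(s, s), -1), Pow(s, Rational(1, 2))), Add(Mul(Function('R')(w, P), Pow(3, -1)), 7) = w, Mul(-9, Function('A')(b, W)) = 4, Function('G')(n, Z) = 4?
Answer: Add(Rational(-1493210191, 90001), Mul(Rational(12, 90001), I)) ≈ Add(-16591., Mul(0.00013333, I))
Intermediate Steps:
Function('A')(b, W) = Rational(-4, 9) (Function('A')(b, W) = Mul(Rational(-1, 9), 4) = Rational(-4, 9))
Function('R')(w, P) = Add(-21, Mul(3, w))
Function('X')(s) = Mul(Rational(1, 2), Pow(s, Rational(-1, 2))) (Function('X')(s) = Mul(Pow(Mul(2, s), -1), Pow(s, Rational(1, 2))) = Mul(Mul(Rational(1, 2), Pow(s, -1)), Pow(s, Rational(1, 2))) = Mul(Rational(1, 2), Pow(s, Rational(-1, 2))))
Add(-16591, Function('V')(Function('X')(Function('R')(-5, Function('A')(0, Function('G')(6, -1)))))) = Add(-16591, Pow(Add(-25, Mul(Rational(1, 2), Pow(Add(-21, Mul(3, -5)), Rational(-1, 2)))), -1)) = Add(-16591, Pow(Add(-25, Mul(Rational(1, 2), Pow(Add(-21, -15), Rational(-1, 2)))), -1)) = Add(-16591, Pow(Add(-25, Mul(Rational(1, 2), Pow(-36, Rational(-1, 2)))), -1)) = Add(-16591, Pow(Add(-25, Mul(Rational(1, 2), Mul(Rational(-1, 6), I))), -1)) = Add(-16591, Pow(Add(-25, Mul(Rational(-1, 12), I)), -1)) = Add(-16591, Mul(Rational(144, 90001), Add(-25, Mul(Rational(1, 12), I))))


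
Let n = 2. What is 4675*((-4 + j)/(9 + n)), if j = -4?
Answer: -3400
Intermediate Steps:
4675*((-4 + j)/(9 + n)) = 4675*((-4 - 4)/(9 + 2)) = 4675*(-8/11) = -3400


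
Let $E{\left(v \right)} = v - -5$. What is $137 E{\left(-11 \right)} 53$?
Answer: $-43566$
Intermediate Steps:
$E{\left(v \right)} = 5 + v$ ($E{\left(v \right)} = v + 5 = 5 + v$)
$137 E{\left(-11 \right)} 53 = 137 \left(5 - 11\right) 53 = 137 \left(-6\right) 53 = \left(-822\right) 53 = -43566$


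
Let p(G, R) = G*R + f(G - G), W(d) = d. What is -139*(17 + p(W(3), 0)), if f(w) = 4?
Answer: -2919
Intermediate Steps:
p(G, R) = 4 + G*R (p(G, R) = G*R + 4 = 4 + G*R)
-139*(17 + p(W(3), 0)) = -139*(17 + (4 + 3*0)) = -139*(17 + (4 + 0)) = -139*(17 + 4) = -139*21 = -2919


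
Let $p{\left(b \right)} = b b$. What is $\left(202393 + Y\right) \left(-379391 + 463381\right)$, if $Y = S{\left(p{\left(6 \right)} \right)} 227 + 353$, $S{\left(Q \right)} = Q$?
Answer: $17715002820$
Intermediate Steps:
$p{\left(b \right)} = b^{2}$
$Y = 8525$ ($Y = 6^{2} \cdot 227 + 353 = 36 \cdot 227 + 353 = 8172 + 353 = 8525$)
$\left(202393 + Y\right) \left(-379391 + 463381\right) = \left(202393 + 8525\right) \left(-379391 + 463381\right) = 210918 \cdot 83990 = 17715002820$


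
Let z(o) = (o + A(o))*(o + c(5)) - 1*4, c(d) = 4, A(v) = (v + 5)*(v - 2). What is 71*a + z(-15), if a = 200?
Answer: 12491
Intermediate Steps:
A(v) = (-2 + v)*(5 + v) (A(v) = (5 + v)*(-2 + v) = (-2 + v)*(5 + v))
z(o) = -4 + (4 + o)*(-10 + o² + 4*o) (z(o) = (o + (-10 + o² + 3*o))*(o + 4) - 1*4 = (-10 + o² + 4*o)*(4 + o) - 4 = (4 + o)*(-10 + o² + 4*o) - 4 = -4 + (4 + o)*(-10 + o² + 4*o))
71*a + z(-15) = 71*200 + (-44 + (-15)³ + 6*(-15) + 8*(-15)²) = 14200 + (-44 - 3375 - 90 + 8*225) = 14200 + (-44 - 3375 - 90 + 1800) = 14200 - 1709 = 12491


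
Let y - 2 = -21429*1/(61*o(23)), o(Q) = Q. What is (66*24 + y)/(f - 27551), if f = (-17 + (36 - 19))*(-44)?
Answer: -2203729/38654053 ≈ -0.057012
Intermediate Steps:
f = 0 (f = (-17 + 17)*(-44) = 0*(-44) = 0)
y = -18623/1403 (y = 2 - 21429/(23*61) = 2 - 21429/1403 = -18623/1403 ≈ -13.274)
(66*24 + y)/(f - 27551) = (66*24 - 18623/1403)/(0 - 27551) = (1584 - 18623/1403)/(-27551) = (2203729/1403)*(-1/27551) = -2203729/38654053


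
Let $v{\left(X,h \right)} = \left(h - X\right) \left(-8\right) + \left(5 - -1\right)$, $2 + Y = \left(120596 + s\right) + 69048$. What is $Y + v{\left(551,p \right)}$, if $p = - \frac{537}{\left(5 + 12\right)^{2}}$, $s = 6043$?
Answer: $\frac{57832907}{289} \approx 2.0011 \cdot 10^{5}$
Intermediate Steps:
$p = - \frac{537}{289}$ ($p = - \frac{537}{17^{2}} = - \frac{537}{289} \approx -1.8581$)
$Y = 195685$ ($Y = -2 + \left(\left(120596 + 6043\right) + 69048\right) = -2 + \left(126639 + 69048\right) = -2 + 195687 = 195685$)
$v{\left(X,h \right)} = 6 - 8 h + 8 X$ ($v{\left(X,h \right)} = \left(- 8 h + 8 X\right) + \left(5 + 1\right) = \left(- 8 h + 8 X\right) + 6 = 6 - 8 h + 8 X$)
$Y + v{\left(551,p \right)} = 195685 + \left(6 - - \frac{4296}{289} + 8 \cdot 551\right) = 195685 + \left(6 + \frac{4296}{289} + 4408\right) = 195685 + \frac{1279942}{289} = \frac{57832907}{289}$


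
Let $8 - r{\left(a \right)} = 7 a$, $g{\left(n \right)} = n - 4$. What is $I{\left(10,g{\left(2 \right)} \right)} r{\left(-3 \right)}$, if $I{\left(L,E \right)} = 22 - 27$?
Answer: $-145$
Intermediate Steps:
$g{\left(n \right)} = -4 + n$
$r{\left(a \right)} = 8 - 7 a$
$I{\left(L,E \right)} = -5$
$I{\left(10,g{\left(2 \right)} \right)} r{\left(-3 \right)} = - 5 \left(8 - -21\right) = - 5 \left(8 + 21\right) = \left(-5\right) 29 = -145$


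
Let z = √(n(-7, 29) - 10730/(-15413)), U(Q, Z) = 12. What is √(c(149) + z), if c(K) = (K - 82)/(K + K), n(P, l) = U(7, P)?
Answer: √(4743134320654 + 1368736052*√3016108318)/4593074 ≈ 1.9463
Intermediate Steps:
n(P, l) = 12
c(K) = (-82 + K)/(2*K) (c(K) = (-82 + K)/((2*K)) = (-82 + K)*(1/(2*K)) = (-82 + K)/(2*K))
z = √3016108318/15413 (z = √(12 - 10730/(-15413)) = √(12 - 10730*(-1/15413)) = √(12 + 10730/15413) = √(195686/15413) = √3016108318/15413 ≈ 3.5632)
√(c(149) + z) = √((½)*(-82 + 149)/149 + √3016108318/15413) = √((½)*(1/149)*67 + √3016108318/15413) = √(67/298 + √3016108318/15413)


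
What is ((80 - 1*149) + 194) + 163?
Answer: 288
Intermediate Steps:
((80 - 1*149) + 194) + 163 = ((80 - 149) + 194) + 163 = (-69 + 194) + 163 = 125 + 163 = 288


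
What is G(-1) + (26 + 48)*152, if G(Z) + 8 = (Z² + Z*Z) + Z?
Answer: 11241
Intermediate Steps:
G(Z) = -8 + Z + 2*Z² (G(Z) = -8 + ((Z² + Z*Z) + Z) = -8 + ((Z² + Z²) + Z) = -8 + (2*Z² + Z) = -8 + (Z + 2*Z²) = -8 + Z + 2*Z²)
G(-1) + (26 + 48)*152 = (-8 - 1 + 2*(-1)²) + (26 + 48)*152 = (-8 - 1 + 2*1) + 74*152 = (-8 - 1 + 2) + 11248 = -7 + 11248 = 11241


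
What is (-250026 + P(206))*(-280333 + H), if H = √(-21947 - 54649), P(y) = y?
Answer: 70032790060 - 499640*I*√19149 ≈ 7.0033e+10 - 6.914e+7*I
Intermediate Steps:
H = 2*I*√19149 (H = √(-76596) = 2*I*√19149 ≈ 276.76*I)
(-250026 + P(206))*(-280333 + H) = (-250026 + 206)*(-280333 + 2*I*√19149) = -249820*(-280333 + 2*I*√19149) = 70032790060 - 499640*I*√19149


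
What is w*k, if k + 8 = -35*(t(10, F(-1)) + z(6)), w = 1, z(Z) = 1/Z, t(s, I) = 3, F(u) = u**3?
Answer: -713/6 ≈ -118.83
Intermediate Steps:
k = -713/6 (k = -8 - 35*(3 + 1/6) = -8 - 35*19/6 = -8 - 665/6 = -713/6 ≈ -118.83)
w*k = 1*(-713/6) = -713/6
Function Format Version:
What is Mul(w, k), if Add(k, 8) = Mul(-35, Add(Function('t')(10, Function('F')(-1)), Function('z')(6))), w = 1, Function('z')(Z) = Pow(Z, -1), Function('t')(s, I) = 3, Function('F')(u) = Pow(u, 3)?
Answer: Rational(-713, 6) ≈ -118.83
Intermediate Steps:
k = Rational(-713, 6) (k = Add(-8, Mul(-35, Add(3, Pow(6, -1)))) = Add(-8, Mul(-35, Add(3, Rational(1, 6)))) = Add(-8, Mul(-35, Rational(19, 6))) = Add(-8, Rational(-665, 6)) = Rational(-713, 6) ≈ -118.83)
Mul(w, k) = Mul(1, Rational(-713, 6)) = Rational(-713, 6)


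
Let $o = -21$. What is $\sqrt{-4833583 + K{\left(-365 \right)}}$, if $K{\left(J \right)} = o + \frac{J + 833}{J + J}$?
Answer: $\frac{i \sqrt{643956978310}}{365} \approx 2198.5 i$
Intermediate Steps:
$K{\left(J \right)} = -21 + \frac{833 + J}{2 J}$ ($K{\left(J \right)} = -21 + \frac{J + 833}{J + J} = -21 + \frac{833 + J}{2 J}$)
$\sqrt{-4833583 + K{\left(-365 \right)}} = \sqrt{-4833583 + \frac{833 - -14965}{2 \left(-365\right)}} = \sqrt{-4833583 + \frac{1}{2} \left(- \frac{1}{365}\right) \left(833 + 14965\right)} = \sqrt{-4833583 + \frac{1}{2} \left(- \frac{1}{365}\right) 15798} = \sqrt{-4833583 - \frac{7899}{365}} = \sqrt{- \frac{1764265694}{365}} = \frac{i \sqrt{643956978310}}{365}$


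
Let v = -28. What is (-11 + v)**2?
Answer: 1521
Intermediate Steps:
(-11 + v)**2 = (-11 - 28)**2 = (-39)**2 = 1521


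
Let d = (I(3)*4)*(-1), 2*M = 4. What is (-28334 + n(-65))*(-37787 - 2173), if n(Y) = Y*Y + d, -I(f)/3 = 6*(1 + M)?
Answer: 954764280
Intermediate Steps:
M = 2 (M = (½)*4 = 2)
I(f) = -54 (I(f) = -18*(1 + 2) = -18*3 = -3*18 = -54)
d = 216 (d = -54*4*(-1) = -216*(-1) = 216)
n(Y) = 216 + Y² (n(Y) = Y*Y + 216 = Y² + 216 = 216 + Y²)
(-28334 + n(-65))*(-37787 - 2173) = (-28334 + (216 + (-65)²))*(-37787 - 2173) = (-28334 + (216 + 4225))*(-39960) = (-28334 + 4441)*(-39960) = -23893*(-39960) = 954764280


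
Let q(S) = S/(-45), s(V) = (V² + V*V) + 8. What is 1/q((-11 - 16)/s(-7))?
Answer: 530/3 ≈ 176.67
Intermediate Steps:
s(V) = 8 + 2*V² (s(V) = (V² + V²) + 8 = 2*V² + 8 = 8 + 2*V²)
q(S) = -S/45 (q(S) = S*(-1/45) = -S/45)
1/q((-11 - 16)/s(-7)) = 1/(-(-11 - 16)/(45*(8 + 2*(-7)²))) = 1/(-(-3)/(5*(8 + 2*49))) = 1/(-(-3)/(5*(8 + 98))) = 1/(-(-3)/(5*106)) = 1/(-1/45*(-27/106)) = 1/(3/530) = 530/3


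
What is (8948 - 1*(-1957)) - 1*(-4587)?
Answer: 15492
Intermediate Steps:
(8948 - 1*(-1957)) - 1*(-4587) = (8948 + 1957) + 4587 = 10905 + 4587 = 15492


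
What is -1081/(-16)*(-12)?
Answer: -3243/4 ≈ -810.75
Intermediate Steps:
-1081/(-16)*(-12) = -1081*(-1)/16*(-12) = -23*(-47/16)*(-12) = (1081/16)*(-12) = -3243/4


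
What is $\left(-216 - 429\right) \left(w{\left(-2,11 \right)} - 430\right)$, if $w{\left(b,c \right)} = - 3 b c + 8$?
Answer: $229620$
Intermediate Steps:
$w{\left(b,c \right)} = 8 - 3 b c$ ($w{\left(b,c \right)} = - 3 b c + 8 = 8 - 3 b c$)
$\left(-216 - 429\right) \left(w{\left(-2,11 \right)} - 430\right) = \left(-216 - 429\right) \left(\left(8 - \left(-6\right) 11\right) - 430\right) = - 645 \left(\left(8 + 66\right) - 430\right) = - 645 \left(74 - 430\right) = \left(-645\right) \left(-356\right) = 229620$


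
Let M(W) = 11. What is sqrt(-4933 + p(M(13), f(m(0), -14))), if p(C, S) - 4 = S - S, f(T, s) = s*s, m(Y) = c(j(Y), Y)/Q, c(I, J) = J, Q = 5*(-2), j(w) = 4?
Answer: I*sqrt(4929) ≈ 70.207*I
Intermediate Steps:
Q = -10
m(Y) = -Y/10 (m(Y) = Y/(-10) = Y*(-1/10) = -Y/10)
f(T, s) = s**2
p(C, S) = 4 (p(C, S) = 4 + (S - S) = 4 + 0 = 4)
sqrt(-4933 + p(M(13), f(m(0), -14))) = sqrt(-4933 + 4) = sqrt(-4929) = I*sqrt(4929)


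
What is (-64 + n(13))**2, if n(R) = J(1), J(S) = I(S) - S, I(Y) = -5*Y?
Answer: 4900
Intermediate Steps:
J(S) = -6*S (J(S) = -5*S - S = -6*S)
n(R) = -6 (n(R) = -6*1 = -6)
(-64 + n(13))**2 = (-64 - 6)**2 = (-70)**2 = 4900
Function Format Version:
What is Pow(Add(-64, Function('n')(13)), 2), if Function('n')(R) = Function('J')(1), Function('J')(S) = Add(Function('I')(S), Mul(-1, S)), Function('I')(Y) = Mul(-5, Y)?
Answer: 4900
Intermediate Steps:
Function('J')(S) = Mul(-6, S) (Function('J')(S) = Add(Mul(-5, S), Mul(-1, S)) = Mul(-6, S))
Function('n')(R) = -6 (Function('n')(R) = Mul(-6, 1) = -6)
Pow(Add(-64, Function('n')(13)), 2) = Pow(Add(-64, -6), 2) = Pow(-70, 2) = 4900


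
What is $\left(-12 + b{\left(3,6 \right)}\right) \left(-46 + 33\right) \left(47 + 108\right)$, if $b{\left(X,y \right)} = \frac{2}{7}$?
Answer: $\frac{165230}{7} \approx 23604.0$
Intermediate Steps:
$b{\left(X,y \right)} = \frac{2}{7}$ ($b{\left(X,y \right)} = 2 \cdot \frac{1}{7} = \frac{2}{7}$)
$\left(-12 + b{\left(3,6 \right)}\right) \left(-46 + 33\right) \left(47 + 108\right) = \left(-12 + \frac{2}{7}\right) \left(-46 + 33\right) \left(47 + 108\right) = \left(- \frac{82}{7}\right) \left(-13\right) 155 = \frac{1066}{7} \cdot 155 = \frac{165230}{7}$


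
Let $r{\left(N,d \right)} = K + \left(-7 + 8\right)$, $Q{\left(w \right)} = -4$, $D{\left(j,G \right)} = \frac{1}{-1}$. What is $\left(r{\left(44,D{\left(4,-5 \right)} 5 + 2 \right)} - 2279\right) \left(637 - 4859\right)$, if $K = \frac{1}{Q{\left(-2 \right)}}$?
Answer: $\frac{19237543}{2} \approx 9.6188 \cdot 10^{6}$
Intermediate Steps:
$D{\left(j,G \right)} = -1$
$K = - \frac{1}{4}$ ($K = \frac{1}{-4} = - \frac{1}{4} \approx -0.25$)
$r{\left(N,d \right)} = \frac{3}{4}$ ($r{\left(N,d \right)} = - \frac{1}{4} + \left(-7 + 8\right) = - \frac{1}{4} + 1 = \frac{3}{4}$)
$\left(r{\left(44,D{\left(4,-5 \right)} 5 + 2 \right)} - 2279\right) \left(637 - 4859\right) = \left(\frac{3}{4} - 2279\right) \left(637 - 4859\right) = \left(- \frac{9113}{4}\right) \left(-4222\right) = \frac{19237543}{2}$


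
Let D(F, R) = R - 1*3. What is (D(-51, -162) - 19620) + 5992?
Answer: -13793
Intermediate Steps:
D(F, R) = -3 + R (D(F, R) = R - 3 = -3 + R)
(D(-51, -162) - 19620) + 5992 = ((-3 - 162) - 19620) + 5992 = (-165 - 19620) + 5992 = -19785 + 5992 = -13793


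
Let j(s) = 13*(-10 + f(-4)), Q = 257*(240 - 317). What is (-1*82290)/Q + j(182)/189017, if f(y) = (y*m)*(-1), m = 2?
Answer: 15553694416/3740457413 ≈ 4.1582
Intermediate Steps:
f(y) = -2*y (f(y) = (y*2)*(-1) = (2*y)*(-1) = -2*y)
Q = -19789 (Q = 257*(-77) = -19789)
j(s) = -26 (j(s) = 13*(-10 - 2*(-4)) = 13*(-10 + 8) = 13*(-2) = -26)
(-1*82290)/Q + j(182)/189017 = -1*82290/(-19789) - 26/189017 = -82290*(-1/19789) - 26*1/189017 = 82290/19789 - 26/189017 = 15553694416/3740457413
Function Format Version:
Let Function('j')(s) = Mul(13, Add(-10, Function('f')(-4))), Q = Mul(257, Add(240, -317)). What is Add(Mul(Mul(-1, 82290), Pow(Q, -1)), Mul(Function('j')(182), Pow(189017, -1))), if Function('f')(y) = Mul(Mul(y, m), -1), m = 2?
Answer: Rational(15553694416, 3740457413) ≈ 4.1582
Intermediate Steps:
Function('f')(y) = Mul(-2, y) (Function('f')(y) = Mul(Mul(y, 2), -1) = Mul(Mul(2, y), -1) = Mul(-2, y))
Q = -19789 (Q = Mul(257, -77) = -19789)
Function('j')(s) = -26 (Function('j')(s) = Mul(13, Add(-10, Mul(-2, -4))) = Mul(13, Add(-10, 8)) = Mul(13, -2) = -26)
Add(Mul(Mul(-1, 82290), Pow(Q, -1)), Mul(Function('j')(182), Pow(189017, -1))) = Add(Mul(Mul(-1, 82290), Pow(-19789, -1)), Mul(-26, Pow(189017, -1))) = Add(Mul(-82290, Rational(-1, 19789)), Mul(-26, Rational(1, 189017))) = Add(Rational(82290, 19789), Rational(-26, 189017)) = Rational(15553694416, 3740457413)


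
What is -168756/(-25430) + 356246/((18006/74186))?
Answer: 168019730698904/114473145 ≈ 1.4678e+6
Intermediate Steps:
-168756/(-25430) + 356246/((18006/74186)) = -168756*(-1/25430) + 356246/((18006*(1/74186))) = 84378/12715 + 356246/(9003/37093) = 84378/12715 + 356246*(37093/9003) = 84378/12715 + 13214232878/9003 = 168019730698904/114473145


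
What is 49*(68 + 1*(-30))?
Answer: 1862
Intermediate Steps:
49*(68 + 1*(-30)) = 49*(68 - 30) = 49*38 = 1862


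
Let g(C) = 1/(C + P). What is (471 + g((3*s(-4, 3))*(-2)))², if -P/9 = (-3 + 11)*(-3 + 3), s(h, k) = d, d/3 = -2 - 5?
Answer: 3522066409/15876 ≈ 2.2185e+5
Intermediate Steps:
d = -21 (d = 3*(-2 - 5) = 3*(-7) = -21)
s(h, k) = -21
P = 0 (P = -9*(-3 + 11)*(-3 + 3) = -72*0 = -9*0 = 0)
g(C) = 1/C (g(C) = 1/(C + 0) = 1/C)
(471 + g((3*s(-4, 3))*(-2)))² = (471 + 1/((3*(-21))*(-2)))² = (471 + 1/(-63*(-2)))² = (471 + 1/126)² = (59347/126)² = 3522066409/15876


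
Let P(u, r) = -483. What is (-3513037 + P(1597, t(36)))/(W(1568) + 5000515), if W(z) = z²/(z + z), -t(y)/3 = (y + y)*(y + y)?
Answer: -3513520/5001299 ≈ -0.70252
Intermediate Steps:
t(y) = -12*y² (t(y) = -3*(y + y)*(y + y) = -3*2*y*2*y = -12*y²)
W(z) = z/2 (W(z) = z²/((2*z)) = (1/(2*z))*z² = z/2)
(-3513037 + P(1597, t(36)))/(W(1568) + 5000515) = (-3513037 - 483)/((½)*1568 + 5000515) = -3513520/(784 + 5000515) = -3513520/5001299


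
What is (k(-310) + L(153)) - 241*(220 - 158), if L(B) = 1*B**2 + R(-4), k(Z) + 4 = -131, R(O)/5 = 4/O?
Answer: 8327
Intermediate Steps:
R(O) = 20/O (R(O) = 5*(4/O) = 20/O)
k(Z) = -135 (k(Z) = -4 - 131 = -135)
L(B) = -5 + B**2 (L(B) = 1*B**2 + 20/(-4) = B**2 + 20*(-1/4) = B**2 - 5 = -5 + B**2)
(k(-310) + L(153)) - 241*(220 - 158) = (-135 + (-5 + 153**2)) - 241*(220 - 158) = (-135 + (-5 + 23409)) - 241*62 = (-135 + 23404) - 14942 = 23269 - 14942 = 8327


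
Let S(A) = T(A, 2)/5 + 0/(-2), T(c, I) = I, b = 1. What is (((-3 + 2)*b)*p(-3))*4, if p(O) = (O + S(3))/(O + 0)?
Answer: -52/15 ≈ -3.4667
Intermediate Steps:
S(A) = ⅖ (S(A) = 2/5 + 0/(-2) = 2*(⅕) + 0*(-½) = ⅖ + 0 = ⅖)
p(O) = (⅖ + O)/O (p(O) = (O + ⅖)/(O + 0) = (⅖ + O)/O)
(((-3 + 2)*b)*p(-3))*4 = (((-3 + 2)*1)*((⅖ - 3)/(-3)))*4 = ((-1*1)*(-⅓*(-13/5)))*4 = -1*13/15*4 = -13/15*4 = -52/15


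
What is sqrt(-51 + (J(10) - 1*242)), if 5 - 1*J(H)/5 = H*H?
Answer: 16*I*sqrt(3) ≈ 27.713*I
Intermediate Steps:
J(H) = 25 - 5*H**2 (J(H) = 25 - 5*H*H = 25 - 5*H**2)
sqrt(-51 + (J(10) - 1*242)) = sqrt(-51 + ((25 - 5*10**2) - 1*242)) = sqrt(-51 + ((25 - 5*100) - 242)) = sqrt(-51 + ((25 - 500) - 242)) = sqrt(-51 + (-475 - 242)) = sqrt(-51 - 717) = sqrt(-768) = 16*I*sqrt(3)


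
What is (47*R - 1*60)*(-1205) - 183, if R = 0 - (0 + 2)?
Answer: 185387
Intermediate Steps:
R = -2 (R = 0 - 1*2 = 0 - 2 = -2)
(47*R - 1*60)*(-1205) - 183 = (47*(-2) - 1*60)*(-1205) - 183 = (-94 - 60)*(-1205) - 183 = -154*(-1205) - 183 = 185570 - 183 = 185387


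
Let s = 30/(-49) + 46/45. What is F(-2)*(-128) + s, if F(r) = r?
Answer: 565384/2205 ≈ 256.41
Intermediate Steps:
s = 904/2205 (s = 30*(-1/49) + 46*(1/45) = -30/49 + 46/45 = 904/2205 ≈ 0.40998)
F(-2)*(-128) + s = -2*(-128) + 904/2205 = 256 + 904/2205 = 565384/2205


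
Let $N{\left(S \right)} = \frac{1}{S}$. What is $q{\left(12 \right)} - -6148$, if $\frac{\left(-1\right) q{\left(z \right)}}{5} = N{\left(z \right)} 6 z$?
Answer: $6118$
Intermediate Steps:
$q{\left(z \right)} = -30$ ($q{\left(z \right)} = - 5 \frac{1}{z} 6 z = - 5 \frac{6}{z} z = \left(-5\right) 6 = -30$)
$q{\left(12 \right)} - -6148 = -30 - -6148 = -30 + 6148 = 6118$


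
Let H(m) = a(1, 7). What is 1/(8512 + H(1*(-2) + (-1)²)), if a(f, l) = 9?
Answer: 1/8521 ≈ 0.00011736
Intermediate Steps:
H(m) = 9
1/(8512 + H(1*(-2) + (-1)²)) = 1/(8512 + 9) = 1/8521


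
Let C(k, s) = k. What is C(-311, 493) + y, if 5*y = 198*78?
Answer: 13889/5 ≈ 2777.8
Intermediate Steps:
y = 15444/5 (y = (198*78)/5 = (⅕)*15444 = 15444/5 ≈ 3088.8)
C(-311, 493) + y = -311 + 15444/5 = 13889/5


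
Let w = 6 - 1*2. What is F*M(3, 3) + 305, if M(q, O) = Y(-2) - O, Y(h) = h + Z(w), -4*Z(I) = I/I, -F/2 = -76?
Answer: -493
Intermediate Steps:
F = 152 (F = -2*(-76) = 152)
w = 4 (w = 6 - 2 = 4)
Z(I) = -1/4 (Z(I) = -I/(4*I) = -1/4*1 = -1/4)
Y(h) = -1/4 + h (Y(h) = h - 1/4 = -1/4 + h)
M(q, O) = -9/4 - O (M(q, O) = (-1/4 - 2) - O = -9/4 - O)
F*M(3, 3) + 305 = 152*(-9/4 - 1*3) + 305 = 152*(-9/4 - 3) + 305 = 152*(-21/4) + 305 = -798 + 305 = -493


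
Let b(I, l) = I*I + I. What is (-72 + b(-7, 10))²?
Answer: 900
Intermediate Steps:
b(I, l) = I + I² (b(I, l) = I² + I = I + I²)
(-72 + b(-7, 10))² = (-72 - 7*(1 - 7))² = (-72 - 7*(-6))² = (-72 + 42)² = (-30)² = 900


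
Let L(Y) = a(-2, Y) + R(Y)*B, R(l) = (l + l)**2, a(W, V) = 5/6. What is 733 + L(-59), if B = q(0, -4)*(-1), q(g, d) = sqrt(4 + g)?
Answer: -162685/6 ≈ -27114.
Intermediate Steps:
a(W, V) = 5/6 (a(W, V) = 5*(1/6) = 5/6)
R(l) = 4*l**2 (R(l) = (2*l)**2 = 4*l**2)
B = -2 (B = sqrt(4 + 0)*(-1) = sqrt(4)*(-1) = 2*(-1) = -2)
L(Y) = 5/6 - 8*Y**2 (L(Y) = 5/6 + (4*Y**2)*(-2) = 5/6 - 8*Y**2)
733 + L(-59) = 733 + (5/6 - 8*(-59)**2) = 733 + (5/6 - 8*3481) = 733 + (5/6 - 27848) = 733 - 167083/6 = -162685/6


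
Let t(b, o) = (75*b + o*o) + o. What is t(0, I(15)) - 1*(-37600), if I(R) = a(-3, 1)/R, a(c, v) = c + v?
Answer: 8459974/225 ≈ 37600.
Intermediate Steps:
I(R) = -2/R (I(R) = (-3 + 1)/R = -2/R)
t(b, o) = o + o**2 + 75*b (t(b, o) = (75*b + o**2) + o = (o**2 + 75*b) + o = o + o**2 + 75*b)
t(0, I(15)) - 1*(-37600) = (-2/15 + (-2/15)**2 + 75*0) - 1*(-37600) = (-2*1/15 + (-2*1/15)**2 + 0) + 37600 = (-2/15 + (-2/15)**2 + 0) + 37600 = (-2/15 + 4/225 + 0) + 37600 = -26/225 + 37600 = 8459974/225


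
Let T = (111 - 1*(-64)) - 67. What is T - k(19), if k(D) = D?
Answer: 89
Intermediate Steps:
T = 108 (T = (111 + 64) - 67 = 175 - 67 = 108)
T - k(19) = 108 - 1*19 = 108 - 19 = 89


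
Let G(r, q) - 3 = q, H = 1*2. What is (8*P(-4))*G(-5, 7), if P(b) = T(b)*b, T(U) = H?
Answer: -640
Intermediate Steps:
H = 2
T(U) = 2
G(r, q) = 3 + q
P(b) = 2*b
(8*P(-4))*G(-5, 7) = (8*(2*(-4)))*(3 + 7) = (8*(-8))*10 = -64*10 = -640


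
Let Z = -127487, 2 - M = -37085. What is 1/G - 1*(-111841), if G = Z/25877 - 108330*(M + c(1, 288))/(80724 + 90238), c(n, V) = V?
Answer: 5860103034560363265/52396733190622 ≈ 1.1184e+5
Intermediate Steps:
M = 37087 (M = 2 - 1*(-37085) = 2 + 37085 = 37087)
G = -52396733190622/2211991837 (G = -127487/25877 - 108330*(37087 + 288)/(80724 + 90238) = -127487*1/25877 - 108330/(170962/37375) = -127487/25877 - 108330/(170962*(1/37375)) = -127487/25877 - 108330/170962/37375 = -127487/25877 - 108330*37375/170962 = -127487/25877 - 2024416875/85481 = -52396733190622/2211991837 ≈ -23688.)
1/G - 1*(-111841) = 1/(-52396733190622/2211991837) - 1*(-111841) = -2211991837/52396733190622 + 111841 = 5860103034560363265/52396733190622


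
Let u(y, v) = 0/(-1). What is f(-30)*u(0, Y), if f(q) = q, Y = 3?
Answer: 0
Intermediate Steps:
u(y, v) = 0 (u(y, v) = 0*(-1) = 0)
f(-30)*u(0, Y) = -30*0 = 0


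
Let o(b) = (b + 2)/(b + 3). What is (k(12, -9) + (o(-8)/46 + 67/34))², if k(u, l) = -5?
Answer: 137898049/15288100 ≈ 9.0200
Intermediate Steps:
o(b) = (2 + b)/(3 + b)
(k(12, -9) + (o(-8)/46 + 67/34))² = (-5 + (((2 - 8)/(3 - 8))/46 + 67/34))² = (-5 + ((-6/(-5))*(1/46) + 67*(1/34)))² = (-5 + (-⅕*(-6)*(1/46) + 67/34))² = (-5 + ((6/5)*(1/46) + 67/34))² = (-5 + (3/115 + 67/34))² = (-5 + 7807/3910)² = (-11743/3910)² = 137898049/15288100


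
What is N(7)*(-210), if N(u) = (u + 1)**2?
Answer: -13440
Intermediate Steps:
N(u) = (1 + u)**2
N(7)*(-210) = (1 + 7)**2*(-210) = 8**2*(-210) = 64*(-210) = -13440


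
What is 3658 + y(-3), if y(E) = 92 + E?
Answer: 3747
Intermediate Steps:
3658 + y(-3) = 3658 + (92 - 3) = 3658 + 89 = 3747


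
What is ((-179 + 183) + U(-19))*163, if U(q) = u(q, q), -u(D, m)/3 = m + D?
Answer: 19234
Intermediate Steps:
u(D, m) = -3*D - 3*m (u(D, m) = -3*(m + D) = -3*(D + m) = -3*D - 3*m)
U(q) = -6*q (U(q) = -3*q - 3*q = -6*q)
((-179 + 183) + U(-19))*163 = ((-179 + 183) - 6*(-19))*163 = (4 + 114)*163 = 118*163 = 19234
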